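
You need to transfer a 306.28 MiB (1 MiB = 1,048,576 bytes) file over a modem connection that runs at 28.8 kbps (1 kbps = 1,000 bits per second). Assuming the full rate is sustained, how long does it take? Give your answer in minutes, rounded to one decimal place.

1,486.8 minutes

306.28 MiB = 321,157,857.28 bytes = 2,569,262,858.24 bits
28.8 kbps = 28,800 bits/s
time = 2,569,262,858.24 / 28,800 = 89,210.52 s
89,210.52 s / 60 = 1,486.8 minutes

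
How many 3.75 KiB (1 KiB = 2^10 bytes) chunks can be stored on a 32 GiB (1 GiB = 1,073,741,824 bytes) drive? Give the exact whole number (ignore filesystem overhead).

Capacity: 32 GiB = 34,359,738,368 bytes
Per item: 3.75 KiB = 3,840 bytes
⌊34,359,738,368 / 3,840⌋ = 8,947,848

8,947,848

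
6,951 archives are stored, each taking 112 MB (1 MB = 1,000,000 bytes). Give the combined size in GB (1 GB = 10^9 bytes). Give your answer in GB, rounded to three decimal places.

778.512 GB

Total = 6,951 × 112 MB = 778,512 MB
= 778,512 × 1,000,000 bytes = 778,512,000,000 bytes
1 GB = 1,000,000,000 bytes
778,512,000,000 / 1,000,000,000 = 778.512 GB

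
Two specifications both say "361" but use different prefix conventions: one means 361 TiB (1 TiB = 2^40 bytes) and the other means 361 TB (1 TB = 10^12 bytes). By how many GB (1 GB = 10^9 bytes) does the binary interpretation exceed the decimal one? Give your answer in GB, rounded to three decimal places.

361 TiB = 361 × 1,099,511,627,776 = 396,923,697,627,136 bytes
361 TB = 361 × 1,000,000,000,000 = 361,000,000,000,000 bytes
difference = 35,923,697,627,136 bytes
35,923,697,627,136 / 1,000,000,000 = 35,923.698 GB

35,923.698 GB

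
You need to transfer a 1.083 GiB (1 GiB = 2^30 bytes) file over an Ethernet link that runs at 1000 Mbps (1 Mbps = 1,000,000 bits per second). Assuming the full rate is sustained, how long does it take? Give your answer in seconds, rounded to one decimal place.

9.3 seconds

1.083 GiB = 1,162,862,395.392 bytes = 9,302,899,163.136 bits
1000 Mbps = 1,000,000,000 bits/s
time = 9,302,899,163.136 / 1,000,000,000 = 9.3 s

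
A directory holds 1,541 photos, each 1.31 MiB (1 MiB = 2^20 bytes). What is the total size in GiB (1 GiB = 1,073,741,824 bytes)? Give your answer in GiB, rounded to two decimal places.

1.97 GiB

Total = 1,541 × 1.31 MiB = 2018.71 MiB
= 2018.71 × 1,048,576 bytes = 2,116,770,856.96 bytes
1 GiB = 1,073,741,824 bytes
2,116,770,856.96 / 1,073,741,824 = 1.97 GiB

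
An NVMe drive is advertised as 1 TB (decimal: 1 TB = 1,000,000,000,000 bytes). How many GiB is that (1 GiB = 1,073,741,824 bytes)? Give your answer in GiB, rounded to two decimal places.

931.32 GiB

1 TB × 1,000,000,000,000 bytes/TB = 1,000,000,000,000 bytes
1 GiB = 2^30 bytes = 1,073,741,824 bytes
1,000,000,000,000 / 1,073,741,824 = 931.32 GiB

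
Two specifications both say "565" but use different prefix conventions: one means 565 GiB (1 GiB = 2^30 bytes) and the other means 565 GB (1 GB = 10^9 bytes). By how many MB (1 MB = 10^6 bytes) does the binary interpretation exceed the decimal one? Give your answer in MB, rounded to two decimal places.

41,664.13 MB

565 GiB = 565 × 1,073,741,824 = 606,664,130,560 bytes
565 GB = 565 × 1,000,000,000 = 565,000,000,000 bytes
difference = 41,664,130,560 bytes
41,664,130,560 / 1,000,000 = 41,664.13 MB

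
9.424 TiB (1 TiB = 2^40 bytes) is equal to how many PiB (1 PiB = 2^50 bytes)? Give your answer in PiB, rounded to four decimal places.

9.424 TiB = 9.424 × 2^40 bytes = 10,361,797,580,161.024 bytes
1 PiB = 2^50 bytes = 1,125,899,906,842,624 bytes
10,361,797,580,161.024 / 1,125,899,906,842,624 = 0.0092 PiB

0.0092 PiB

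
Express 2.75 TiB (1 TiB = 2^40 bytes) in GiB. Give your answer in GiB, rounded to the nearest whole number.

2,816 GiB

2.75 TiB × 1,099,511,627,776 bytes/TiB = 3,023,656,976,384 bytes
1 GiB = 2^30 bytes = 1,073,741,824 bytes
3,023,656,976,384 / 1,073,741,824 = 2,816 GiB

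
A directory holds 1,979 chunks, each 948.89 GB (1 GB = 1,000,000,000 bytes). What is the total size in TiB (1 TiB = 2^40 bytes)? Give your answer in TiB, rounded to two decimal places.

Total = 1,979 × 948.89 GB = 1877853.31 GB
= 1877853.31 × 1,000,000,000 bytes = 1,877,853,310,000,000 bytes
1 TiB = 1,099,511,627,776 bytes
1,877,853,310,000,000 / 1,099,511,627,776 = 1,707.90 TiB

1,707.90 TiB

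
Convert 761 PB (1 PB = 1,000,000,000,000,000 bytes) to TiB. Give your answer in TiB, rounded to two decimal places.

761 PB × 1,000,000,000,000,000 bytes/PB = 761,000,000,000,000,000 bytes
1 TiB = 1,099,511,627,776 bytes
761,000,000,000,000,000 / 1,099,511,627,776 = 692,125.47 TiB

692,125.47 TiB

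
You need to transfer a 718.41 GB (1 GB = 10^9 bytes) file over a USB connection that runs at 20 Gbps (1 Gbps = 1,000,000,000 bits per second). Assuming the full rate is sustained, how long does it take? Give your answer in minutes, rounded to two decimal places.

4.79 minutes

718.41 GB = 718,410,000,000 bytes = 5,747,280,000,000 bits
20 Gbps = 20,000,000,000 bits/s
time = 5,747,280,000,000 / 20,000,000,000 = 287.364 s
287.364 s / 60 = 4.79 minutes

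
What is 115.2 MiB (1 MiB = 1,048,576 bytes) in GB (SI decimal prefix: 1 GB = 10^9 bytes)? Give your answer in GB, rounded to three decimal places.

115.2 MiB = 115.2 × 2^20 bytes = 120,795,955.2 bytes
1 GB = 1,000,000,000 bytes
120,795,955.2 / 1,000,000,000 = 0.121 GB

0.121 GB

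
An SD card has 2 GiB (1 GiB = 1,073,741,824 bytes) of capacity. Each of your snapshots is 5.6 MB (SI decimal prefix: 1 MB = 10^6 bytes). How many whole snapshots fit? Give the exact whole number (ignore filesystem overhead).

Capacity: 2 GiB = 2,147,483,648 bytes
Per item: 5.6 MB = 5,600,000 bytes
⌊2,147,483,648 / 5,600,000⌋ = 383

383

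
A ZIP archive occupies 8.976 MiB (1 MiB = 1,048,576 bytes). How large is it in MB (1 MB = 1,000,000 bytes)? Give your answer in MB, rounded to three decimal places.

9.412 MB

8.976 MiB × 1,048,576 bytes/MiB = 9,412,018.176 bytes
1 MB = 1,000,000 bytes
9,412,018.176 / 1,000,000 = 9.412 MB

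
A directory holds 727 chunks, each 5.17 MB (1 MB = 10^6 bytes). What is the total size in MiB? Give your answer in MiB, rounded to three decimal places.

3,584.471 MiB

Total = 727 × 5.17 MB = 3758.59 MB
= 3758.59 × 1,000,000 bytes = 3,758,590,000 bytes
1 MiB = 1,048,576 bytes
3,758,590,000 / 1,048,576 = 3,584.471 MiB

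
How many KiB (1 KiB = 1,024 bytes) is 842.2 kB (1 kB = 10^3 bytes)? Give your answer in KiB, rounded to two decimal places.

842.2 kB = 842.2 × 10^3 bytes = 842,200 bytes
1 KiB = 1,024 bytes
842,200 / 1,024 = 822.46 KiB

822.46 KiB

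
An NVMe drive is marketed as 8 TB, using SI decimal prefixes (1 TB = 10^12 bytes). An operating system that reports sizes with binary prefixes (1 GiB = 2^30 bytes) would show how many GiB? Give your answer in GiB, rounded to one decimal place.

8 TB × 1,000,000,000,000 bytes/TB = 8,000,000,000,000 bytes
1 GiB = 1,073,741,824 bytes
8,000,000,000,000 / 1,073,741,824 = 7,450.6 GiB

7,450.6 GiB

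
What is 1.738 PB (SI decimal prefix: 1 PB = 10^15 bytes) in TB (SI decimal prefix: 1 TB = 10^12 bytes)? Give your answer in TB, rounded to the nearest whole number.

1,738 TB

1.738 PB × 1,000,000,000,000,000 bytes/PB = 1,738,000,000,000,000 bytes
1 TB = 10^12 bytes = 1,000,000,000,000 bytes
1,738,000,000,000,000 / 1,000,000,000,000 = 1,738 TB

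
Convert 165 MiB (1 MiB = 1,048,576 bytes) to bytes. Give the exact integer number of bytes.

173,015,040 bytes

165 × 1,048,576 = 173,015,040 bytes  (1 MiB = 2^20 bytes)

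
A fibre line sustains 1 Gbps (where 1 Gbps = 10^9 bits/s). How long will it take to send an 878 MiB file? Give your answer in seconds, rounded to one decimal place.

7.4 seconds

878 MiB = 920,649,728 bytes = 7,365,197,824 bits
1 Gbps = 1,000,000,000 bits/s
time = 7,365,197,824 / 1,000,000,000 = 7.4 s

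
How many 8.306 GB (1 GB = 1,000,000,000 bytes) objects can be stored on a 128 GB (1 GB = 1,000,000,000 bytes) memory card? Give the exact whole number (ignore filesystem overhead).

Capacity: 128 GB = 128,000,000,000 bytes
Per item: 8.306 GB = 8,306,000,000 bytes
⌊128,000,000,000 / 8,306,000,000⌋ = 15

15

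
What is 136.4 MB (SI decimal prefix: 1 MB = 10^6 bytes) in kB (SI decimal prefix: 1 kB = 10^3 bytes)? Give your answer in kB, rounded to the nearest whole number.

136,400 kB

136.4 MB = 136.4 × 10^6 bytes = 136,400,000 bytes
1 kB = 10^3 bytes = 1,000 bytes
136,400,000 / 1,000 = 136,400 kB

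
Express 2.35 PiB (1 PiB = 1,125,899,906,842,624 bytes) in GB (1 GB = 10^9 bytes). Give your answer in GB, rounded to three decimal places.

2,645,864.781 GB

2.35 PiB × 1,125,899,906,842,624 bytes/PiB = 2,645,864,781,080,166.4 bytes
1 GB = 10^9 bytes = 1,000,000,000 bytes
2,645,864,781,080,166.4 / 1,000,000,000 = 2,645,864.781 GB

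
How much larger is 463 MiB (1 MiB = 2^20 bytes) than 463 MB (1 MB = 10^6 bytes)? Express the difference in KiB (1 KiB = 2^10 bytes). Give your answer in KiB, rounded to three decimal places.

463 MiB = 463 × 1,048,576 = 485,490,688 bytes
463 MB = 463 × 1,000,000 = 463,000,000 bytes
difference = 22,490,688 bytes
22,490,688 / 1,024 = 21,963.563 KiB

21,963.563 KiB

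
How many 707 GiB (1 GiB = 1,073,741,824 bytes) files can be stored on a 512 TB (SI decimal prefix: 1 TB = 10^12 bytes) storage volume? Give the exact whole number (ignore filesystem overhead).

Capacity: 512 TB = 512,000,000,000,000 bytes
Per item: 707 GiB = 759,135,469,568 bytes
⌊512,000,000,000,000 / 759,135,469,568⌋ = 674

674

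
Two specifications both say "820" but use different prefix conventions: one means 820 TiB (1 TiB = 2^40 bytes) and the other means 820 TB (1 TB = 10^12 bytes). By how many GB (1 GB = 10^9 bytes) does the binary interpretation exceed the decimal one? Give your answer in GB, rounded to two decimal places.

81,599.53 GB

820 TiB = 820 × 1,099,511,627,776 = 901,599,534,776,320 bytes
820 TB = 820 × 1,000,000,000,000 = 820,000,000,000,000 bytes
difference = 81,599,534,776,320 bytes
81,599,534,776,320 / 1,000,000,000 = 81,599.53 GB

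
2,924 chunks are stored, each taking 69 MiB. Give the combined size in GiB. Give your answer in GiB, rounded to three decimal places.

Total = 2,924 × 69 MiB = 201,756 MiB
= 201,756 × 1,048,576 bytes = 211,556,499,456 bytes
1 GiB = 1,073,741,824 bytes
211,556,499,456 / 1,073,741,824 = 197.027 GiB

197.027 GiB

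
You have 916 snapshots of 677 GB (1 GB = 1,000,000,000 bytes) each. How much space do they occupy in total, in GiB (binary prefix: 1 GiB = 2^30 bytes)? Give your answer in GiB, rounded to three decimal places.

Total = 916 × 677 GB = 620,132 GB
= 620,132 × 1,000,000,000 bytes = 620,132,000,000,000 bytes
1 GiB = 1,073,741,824 bytes
620,132,000,000,000 / 1,073,741,824 = 577,542.931 GiB

577,542.931 GiB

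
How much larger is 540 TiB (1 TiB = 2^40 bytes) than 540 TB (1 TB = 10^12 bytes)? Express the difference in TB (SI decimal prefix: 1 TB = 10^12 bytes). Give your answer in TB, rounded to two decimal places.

53.74 TB

540 TiB = 540 × 1,099,511,627,776 = 593,736,278,999,040 bytes
540 TB = 540 × 1,000,000,000,000 = 540,000,000,000,000 bytes
difference = 53,736,278,999,040 bytes
53,736,278,999,040 / 1,000,000,000,000 = 53.74 TB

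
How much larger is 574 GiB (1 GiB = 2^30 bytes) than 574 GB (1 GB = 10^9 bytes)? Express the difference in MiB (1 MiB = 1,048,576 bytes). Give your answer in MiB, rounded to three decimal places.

40,366.942 MiB

574 GiB = 574 × 1,073,741,824 = 616,327,806,976 bytes
574 GB = 574 × 1,000,000,000 = 574,000,000,000 bytes
difference = 42,327,806,976 bytes
42,327,806,976 / 1,048,576 = 40,366.942 MiB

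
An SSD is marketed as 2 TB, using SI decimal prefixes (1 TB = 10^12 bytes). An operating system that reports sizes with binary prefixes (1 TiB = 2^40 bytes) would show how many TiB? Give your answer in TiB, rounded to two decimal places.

1.82 TiB

2 TB = 2 × 10^12 bytes = 2,000,000,000,000 bytes
1 TiB = 1,099,511,627,776 bytes
2,000,000,000,000 / 1,099,511,627,776 = 1.82 TiB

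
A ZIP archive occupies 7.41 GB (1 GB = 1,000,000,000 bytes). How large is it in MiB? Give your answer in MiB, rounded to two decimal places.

7.41 GB × 1,000,000,000 bytes/GB = 7,410,000,000 bytes
1 MiB = 1,048,576 bytes
7,410,000,000 / 1,048,576 = 7,066.73 MiB

7,066.73 MiB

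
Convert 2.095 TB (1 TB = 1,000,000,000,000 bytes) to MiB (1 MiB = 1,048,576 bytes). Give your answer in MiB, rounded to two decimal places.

1,997,947.69 MiB

2.095 TB × 1,000,000,000,000 bytes/TB = 2,095,000,000,000 bytes
1 MiB = 1,048,576 bytes
2,095,000,000,000 / 1,048,576 = 1,997,947.69 MiB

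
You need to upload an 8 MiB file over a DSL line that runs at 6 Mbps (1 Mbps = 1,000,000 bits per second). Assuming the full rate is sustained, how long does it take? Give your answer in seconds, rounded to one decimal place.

11.2 seconds

8 MiB = 8,388,608 bytes = 67,108,864 bits
6 Mbps = 6,000,000 bits/s
time = 67,108,864 / 6,000,000 = 11.2 s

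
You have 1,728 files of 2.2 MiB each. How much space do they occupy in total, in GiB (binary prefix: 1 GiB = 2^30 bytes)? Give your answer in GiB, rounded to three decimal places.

3.713 GiB

Total = 1,728 × 2.2 MiB = 3801.6 MiB
= 3801.6 × 1,048,576 bytes = 3,986,266,521.6 bytes
1 GiB = 1,073,741,824 bytes
3,986,266,521.6 / 1,073,741,824 = 3.713 GiB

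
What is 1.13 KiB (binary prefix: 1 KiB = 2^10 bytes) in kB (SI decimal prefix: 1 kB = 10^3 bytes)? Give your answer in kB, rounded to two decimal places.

1.16 kB

1.13 KiB = 1.13 × 2^10 bytes = 1,157.12 bytes
1 kB = 10^3 bytes = 1,000 bytes
1,157.12 / 1,000 = 1.16 kB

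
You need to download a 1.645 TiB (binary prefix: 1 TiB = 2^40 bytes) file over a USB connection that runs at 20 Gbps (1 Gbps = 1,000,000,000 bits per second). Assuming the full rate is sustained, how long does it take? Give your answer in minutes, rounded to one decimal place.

12.1 minutes

1.645 TiB = 1,808,696,627,691.52 bytes = 14,469,573,021,532.16 bits
20 Gbps = 20,000,000,000 bits/s
time = 14,469,573,021,532.16 / 20,000,000,000 = 723.48 s
723.48 s / 60 = 12.1 minutes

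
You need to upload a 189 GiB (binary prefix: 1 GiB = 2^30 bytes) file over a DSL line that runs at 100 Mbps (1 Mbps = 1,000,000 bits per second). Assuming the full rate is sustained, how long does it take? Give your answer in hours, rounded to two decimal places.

4.51 hours

189 GiB = 202,937,204,736 bytes = 1,623,497,637,888 bits
100 Mbps = 100,000,000 bits/s
time = 1,623,497,637,888 / 100,000,000 = 16,234.9764 s
16,234.9764 s / 3600 = 4.51 hours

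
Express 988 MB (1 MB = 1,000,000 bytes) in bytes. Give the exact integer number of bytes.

988 × 1,000,000 = 988,000,000 bytes  (1 MB = 10^6 bytes)

988,000,000 bytes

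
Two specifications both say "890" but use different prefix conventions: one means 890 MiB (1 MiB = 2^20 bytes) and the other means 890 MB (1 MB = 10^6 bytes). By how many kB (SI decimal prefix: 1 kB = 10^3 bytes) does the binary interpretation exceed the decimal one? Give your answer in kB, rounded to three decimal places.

890 MiB = 890 × 1,048,576 = 933,232,640 bytes
890 MB = 890 × 1,000,000 = 890,000,000 bytes
difference = 43,232,640 bytes
43,232,640 / 1,000 = 43,232.640 kB

43,232.640 kB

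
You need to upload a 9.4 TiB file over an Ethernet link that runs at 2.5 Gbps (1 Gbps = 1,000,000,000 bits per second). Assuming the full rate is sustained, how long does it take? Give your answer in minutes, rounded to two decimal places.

9.4 TiB = 10,335,409,301,094.4 bytes = 82,683,274,408,755.2 bits
2.5 Gbps = 2,500,000,000 bits/s
time = 82,683,274,408,755.2 / 2,500,000,000 = 33,073.310 s
33,073.310 s / 60 = 551.22 minutes

551.22 minutes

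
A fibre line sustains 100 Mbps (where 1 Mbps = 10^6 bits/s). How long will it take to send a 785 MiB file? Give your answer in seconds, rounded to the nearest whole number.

785 MiB = 823,132,160 bytes = 6,585,057,280 bits
100 Mbps = 100,000,000 bits/s
time = 6,585,057,280 / 100,000,000 = 66 s

66 seconds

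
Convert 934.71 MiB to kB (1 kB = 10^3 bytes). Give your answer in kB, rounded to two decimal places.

980,114.47 kB

934.71 MiB = 934.71 × 2^20 bytes = 980,114,472.96 bytes
1 kB = 1,000 bytes
980,114,472.96 / 1,000 = 980,114.47 kB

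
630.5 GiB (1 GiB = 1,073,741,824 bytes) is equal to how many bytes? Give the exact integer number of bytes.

630.5 × 1,073,741,824 = 676,994,220,032 bytes  (1 GiB = 2^30 bytes)

676,994,220,032 bytes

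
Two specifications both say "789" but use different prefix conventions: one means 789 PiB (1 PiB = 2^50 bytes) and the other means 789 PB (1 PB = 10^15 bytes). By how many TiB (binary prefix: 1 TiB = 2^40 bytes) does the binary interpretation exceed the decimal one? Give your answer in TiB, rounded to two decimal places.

789 PiB = 789 × 1,125,899,906,842,624 = 888,335,026,498,830,336 bytes
789 PB = 789 × 1,000,000,000,000,000 = 789,000,000,000,000,000 bytes
difference = 99,335,026,498,830,336 bytes
99,335,026,498,830,336 / 1,099,511,627,776 = 90,344.68 TiB

90,344.68 TiB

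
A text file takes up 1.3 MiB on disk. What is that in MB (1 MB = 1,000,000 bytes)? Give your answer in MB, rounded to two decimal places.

1.3 MiB = 1.3 × 2^20 bytes = 1,363,148.8 bytes
1 MB = 10^6 bytes = 1,000,000 bytes
1,363,148.8 / 1,000,000 = 1.36 MB

1.36 MB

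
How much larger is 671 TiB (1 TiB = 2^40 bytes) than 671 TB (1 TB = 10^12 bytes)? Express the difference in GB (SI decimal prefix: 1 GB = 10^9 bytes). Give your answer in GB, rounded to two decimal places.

671 TiB = 671 × 1,099,511,627,776 = 737,772,302,237,696 bytes
671 TB = 671 × 1,000,000,000,000 = 671,000,000,000,000 bytes
difference = 66,772,302,237,696 bytes
66,772,302,237,696 / 1,000,000,000 = 66,772.30 GB

66,772.30 GB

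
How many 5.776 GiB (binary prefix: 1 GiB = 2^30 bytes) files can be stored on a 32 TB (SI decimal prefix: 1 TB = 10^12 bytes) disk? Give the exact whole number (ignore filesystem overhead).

5,159

Capacity: 32 TB = 32,000,000,000,000 bytes
Per item: 5.776 GiB = 6,201,932,775.424 bytes
⌊32,000,000,000,000 / 6,201,932,775.424⌋ = 5,159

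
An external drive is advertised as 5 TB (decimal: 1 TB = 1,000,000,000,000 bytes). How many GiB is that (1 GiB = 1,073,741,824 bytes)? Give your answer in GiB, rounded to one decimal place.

4,656.6 GiB

5 TB = 5 × 10^12 bytes = 5,000,000,000,000 bytes
1 GiB = 1,073,741,824 bytes
5,000,000,000,000 / 1,073,741,824 = 4,656.6 GiB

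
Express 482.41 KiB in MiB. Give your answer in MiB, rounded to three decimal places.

0.471 MiB

482.41 KiB = 482.41 × 2^10 bytes = 493,987.84 bytes
1 MiB = 1,048,576 bytes
493,987.84 / 1,048,576 = 0.471 MiB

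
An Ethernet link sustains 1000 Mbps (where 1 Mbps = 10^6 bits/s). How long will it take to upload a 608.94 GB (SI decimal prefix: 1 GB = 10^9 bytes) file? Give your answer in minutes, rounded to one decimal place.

608.94 GB = 608,940,000,000 bytes = 4,871,520,000,000 bits
1000 Mbps = 1,000,000,000 bits/s
time = 4,871,520,000,000 / 1,000,000,000 = 4,871.52 s
4,871.52 s / 60 = 81.2 minutes

81.2 minutes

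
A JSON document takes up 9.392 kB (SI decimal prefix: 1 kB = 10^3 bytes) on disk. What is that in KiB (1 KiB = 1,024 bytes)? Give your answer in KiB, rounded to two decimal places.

9.392 kB = 9.392 × 10^3 bytes = 9,392 bytes
1 KiB = 2^10 bytes = 1,024 bytes
9,392 / 1,024 = 9.17 KiB

9.17 KiB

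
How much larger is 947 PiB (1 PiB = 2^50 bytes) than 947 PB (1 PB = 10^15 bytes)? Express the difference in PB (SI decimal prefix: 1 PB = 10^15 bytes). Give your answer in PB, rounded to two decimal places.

947 PiB = 947 × 1,125,899,906,842,624 = 1,066,227,211,779,964,928 bytes
947 PB = 947 × 1,000,000,000,000,000 = 947,000,000,000,000,000 bytes
difference = 119,227,211,779,964,928 bytes
119,227,211,779,964,928 / 1,000,000,000,000,000 = 119.23 PB

119.23 PB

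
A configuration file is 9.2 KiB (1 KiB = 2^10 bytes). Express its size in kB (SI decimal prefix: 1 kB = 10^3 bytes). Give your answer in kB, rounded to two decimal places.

9.42 kB

9.2 KiB = 9.2 × 2^10 bytes = 9,420.8 bytes
1 kB = 1,000 bytes
9,420.8 / 1,000 = 9.42 kB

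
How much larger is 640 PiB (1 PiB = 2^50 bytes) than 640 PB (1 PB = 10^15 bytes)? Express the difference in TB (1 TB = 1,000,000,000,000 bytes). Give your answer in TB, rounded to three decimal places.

640 PiB = 640 × 1,125,899,906,842,624 = 720,575,940,379,279,360 bytes
640 PB = 640 × 1,000,000,000,000,000 = 640,000,000,000,000,000 bytes
difference = 80,575,940,379,279,360 bytes
80,575,940,379,279,360 / 1,000,000,000,000 = 80,575.940 TB

80,575.940 TB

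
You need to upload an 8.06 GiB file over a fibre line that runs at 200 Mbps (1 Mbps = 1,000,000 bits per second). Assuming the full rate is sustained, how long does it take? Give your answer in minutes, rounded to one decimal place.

8.06 GiB = 8,654,359,101.44 bytes = 69,234,872,811.52 bits
200 Mbps = 200,000,000 bits/s
time = 69,234,872,811.52 / 200,000,000 = 346.17 s
346.17 s / 60 = 5.8 minutes

5.8 minutes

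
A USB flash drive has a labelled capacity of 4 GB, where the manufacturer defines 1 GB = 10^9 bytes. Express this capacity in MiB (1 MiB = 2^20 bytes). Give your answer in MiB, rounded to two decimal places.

3,814.70 MiB

4 GB = 4 × 10^9 bytes = 4,000,000,000 bytes
1 MiB = 2^20 bytes = 1,048,576 bytes
4,000,000,000 / 1,048,576 = 3,814.70 MiB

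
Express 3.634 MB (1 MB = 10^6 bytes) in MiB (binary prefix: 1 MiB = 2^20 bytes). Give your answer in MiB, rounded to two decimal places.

3.47 MiB

3.634 MB × 1,000,000 bytes/MB = 3,634,000 bytes
1 MiB = 1,048,576 bytes
3,634,000 / 1,048,576 = 3.47 MiB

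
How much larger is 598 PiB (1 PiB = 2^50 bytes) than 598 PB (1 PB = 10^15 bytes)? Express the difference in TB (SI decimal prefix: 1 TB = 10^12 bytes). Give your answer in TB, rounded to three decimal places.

598 PiB = 598 × 1,125,899,906,842,624 = 673,288,144,291,889,152 bytes
598 PB = 598 × 1,000,000,000,000,000 = 598,000,000,000,000,000 bytes
difference = 75,288,144,291,889,152 bytes
75,288,144,291,889,152 / 1,000,000,000,000 = 75,288.144 TB

75,288.144 TB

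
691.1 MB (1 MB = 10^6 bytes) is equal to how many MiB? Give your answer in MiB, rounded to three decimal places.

659.084 MiB

691.1 MB = 691.1 × 10^6 bytes = 691,100,000 bytes
1 MiB = 1,048,576 bytes
691,100,000 / 1,048,576 = 659.084 MiB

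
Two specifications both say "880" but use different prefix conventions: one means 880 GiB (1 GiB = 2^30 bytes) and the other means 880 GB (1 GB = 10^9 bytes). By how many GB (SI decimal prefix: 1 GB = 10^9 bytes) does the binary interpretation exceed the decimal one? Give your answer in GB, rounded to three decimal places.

64.893 GB

880 GiB = 880 × 1,073,741,824 = 944,892,805,120 bytes
880 GB = 880 × 1,000,000,000 = 880,000,000,000 bytes
difference = 64,892,805,120 bytes
64,892,805,120 / 1,000,000,000 = 64.893 GB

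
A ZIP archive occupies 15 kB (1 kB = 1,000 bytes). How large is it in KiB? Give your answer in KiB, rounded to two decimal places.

15 kB = 15 × 10^3 bytes = 15,000 bytes
1 KiB = 2^10 bytes = 1,024 bytes
15,000 / 1,024 = 14.65 KiB

14.65 KiB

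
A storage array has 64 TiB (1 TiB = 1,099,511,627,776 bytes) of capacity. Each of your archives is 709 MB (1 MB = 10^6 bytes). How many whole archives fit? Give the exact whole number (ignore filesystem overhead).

99,250

Capacity: 64 TiB = 70,368,744,177,664 bytes
Per item: 709 MB = 709,000,000 bytes
⌊70,368,744,177,664 / 709,000,000⌋ = 99,250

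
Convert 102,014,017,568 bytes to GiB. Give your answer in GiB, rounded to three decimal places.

102,014,017,568 bytes given.
1 GiB = 2^30 bytes = 1,073,741,824 bytes
102,014,017,568 / 1,073,741,824 = 95.008 GiB

95.008 GiB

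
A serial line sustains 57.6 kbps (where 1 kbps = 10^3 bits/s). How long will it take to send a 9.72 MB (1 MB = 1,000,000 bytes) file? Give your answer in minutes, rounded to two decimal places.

9.72 MB = 9,720,000 bytes = 77,760,000 bits
57.6 kbps = 57,600 bits/s
time = 77,760,000 / 57,600 = 1,350.000 s
1,350.000 s / 60 = 22.50 minutes

22.50 minutes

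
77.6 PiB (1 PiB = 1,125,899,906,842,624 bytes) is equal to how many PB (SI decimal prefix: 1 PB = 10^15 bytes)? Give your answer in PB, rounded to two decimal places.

77.6 PiB = 77.6 × 2^50 bytes = 87,369,832,770,987,622.4 bytes
1 PB = 1,000,000,000,000,000 bytes
87,369,832,770,987,622.4 / 1,000,000,000,000,000 = 87.37 PB

87.37 PB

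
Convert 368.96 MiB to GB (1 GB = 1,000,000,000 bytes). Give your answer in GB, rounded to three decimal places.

0.387 GB

368.96 MiB × 1,048,576 bytes/MiB = 386,882,600.96 bytes
1 GB = 10^9 bytes = 1,000,000,000 bytes
386,882,600.96 / 1,000,000,000 = 0.387 GB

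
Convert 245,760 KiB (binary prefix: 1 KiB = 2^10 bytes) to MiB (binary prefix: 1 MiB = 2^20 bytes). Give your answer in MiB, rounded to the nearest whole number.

240 MiB

245,760 KiB = 245,760 × 2^10 bytes = 251,658,240 bytes
1 MiB = 2^20 bytes = 1,048,576 bytes
251,658,240 / 1,048,576 = 240 MiB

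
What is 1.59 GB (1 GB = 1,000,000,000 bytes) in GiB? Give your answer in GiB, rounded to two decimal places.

1.48 GiB

1.59 GB = 1.59 × 10^9 bytes = 1,590,000,000 bytes
1 GiB = 2^30 bytes = 1,073,741,824 bytes
1,590,000,000 / 1,073,741,824 = 1.48 GiB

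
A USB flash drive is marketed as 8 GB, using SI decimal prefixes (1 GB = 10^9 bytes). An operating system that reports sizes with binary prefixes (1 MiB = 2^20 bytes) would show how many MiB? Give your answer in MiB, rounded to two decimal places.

8 GB × 1,000,000,000 bytes/GB = 8,000,000,000 bytes
1 MiB = 1,048,576 bytes
8,000,000,000 / 1,048,576 = 7,629.39 MiB

7,629.39 MiB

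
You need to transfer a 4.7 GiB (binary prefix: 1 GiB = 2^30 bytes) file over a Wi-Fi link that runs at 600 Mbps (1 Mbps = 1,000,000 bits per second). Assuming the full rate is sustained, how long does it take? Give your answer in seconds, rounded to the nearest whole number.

67 seconds

4.7 GiB = 5,046,586,572.8 bytes = 40,372,692,582.4 bits
600 Mbps = 600,000,000 bits/s
time = 40,372,692,582.4 / 600,000,000 = 67 s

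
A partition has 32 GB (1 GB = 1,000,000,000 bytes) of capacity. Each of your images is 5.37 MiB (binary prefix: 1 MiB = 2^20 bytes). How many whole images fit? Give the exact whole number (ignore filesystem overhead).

Capacity: 32 GB = 32,000,000,000 bytes
Per item: 5.37 MiB = 5,630,853.12 bytes
⌊32,000,000,000 / 5,630,853.12⌋ = 5,682

5,682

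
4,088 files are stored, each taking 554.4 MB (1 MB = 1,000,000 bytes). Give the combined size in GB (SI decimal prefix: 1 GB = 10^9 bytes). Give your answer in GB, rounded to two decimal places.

Total = 4,088 × 554.4 MB = 2266387.2 MB
= 2266387.2 × 1,000,000 bytes = 2,266,387,200,000 bytes
1 GB = 1,000,000,000 bytes
2,266,387,200,000 / 1,000,000,000 = 2,266.39 GB

2,266.39 GB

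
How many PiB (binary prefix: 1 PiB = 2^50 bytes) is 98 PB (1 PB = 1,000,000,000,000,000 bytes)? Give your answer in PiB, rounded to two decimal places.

98 PB = 98 × 10^15 bytes = 98,000,000,000,000,000 bytes
1 PiB = 2^50 bytes = 1,125,899,906,842,624 bytes
98,000,000,000,000,000 / 1,125,899,906,842,624 = 87.04 PiB

87.04 PiB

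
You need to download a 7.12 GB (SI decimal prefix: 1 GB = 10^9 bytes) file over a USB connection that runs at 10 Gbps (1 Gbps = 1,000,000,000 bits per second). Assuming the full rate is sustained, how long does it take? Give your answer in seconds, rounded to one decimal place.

5.7 seconds

7.12 GB = 7,120,000,000 bytes = 56,960,000,000 bits
10 Gbps = 10,000,000,000 bits/s
time = 56,960,000,000 / 10,000,000,000 = 5.7 s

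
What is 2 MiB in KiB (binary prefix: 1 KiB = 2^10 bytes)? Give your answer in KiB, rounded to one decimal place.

2,048.0 KiB

2 MiB = 2 × 2^20 bytes = 2,097,152 bytes
1 KiB = 1,024 bytes
2,097,152 / 1,024 = 2,048.0 KiB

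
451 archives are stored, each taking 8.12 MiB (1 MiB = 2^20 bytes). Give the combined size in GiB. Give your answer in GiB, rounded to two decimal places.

3.58 GiB

Total = 451 × 8.12 MiB = 3662.12 MiB
= 3662.12 × 1,048,576 bytes = 3,840,011,141.12 bytes
1 GiB = 1,073,741,824 bytes
3,840,011,141.12 / 1,073,741,824 = 3.58 GiB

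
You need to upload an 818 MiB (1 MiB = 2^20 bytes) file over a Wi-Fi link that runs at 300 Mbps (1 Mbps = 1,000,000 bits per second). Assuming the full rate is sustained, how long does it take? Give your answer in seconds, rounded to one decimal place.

818 MiB = 857,735,168 bytes = 6,861,881,344 bits
300 Mbps = 300,000,000 bits/s
time = 6,861,881,344 / 300,000,000 = 22.9 s

22.9 seconds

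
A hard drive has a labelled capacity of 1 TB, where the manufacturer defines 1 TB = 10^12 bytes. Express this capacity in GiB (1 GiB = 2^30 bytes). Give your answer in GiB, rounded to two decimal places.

1 TB = 1 × 10^12 bytes = 1,000,000,000,000 bytes
1 GiB = 2^30 bytes = 1,073,741,824 bytes
1,000,000,000,000 / 1,073,741,824 = 931.32 GiB

931.32 GiB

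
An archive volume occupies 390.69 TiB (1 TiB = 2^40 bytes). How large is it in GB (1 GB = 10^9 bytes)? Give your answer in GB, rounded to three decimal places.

429,568.198 GB

390.69 TiB = 390.69 × 2^40 bytes = 429,568,197,855,805.44 bytes
1 GB = 1,000,000,000 bytes
429,568,197,855,805.44 / 1,000,000,000 = 429,568.198 GB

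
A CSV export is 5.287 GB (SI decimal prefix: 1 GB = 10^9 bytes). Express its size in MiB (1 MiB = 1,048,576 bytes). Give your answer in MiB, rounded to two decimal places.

5,042.08 MiB

5.287 GB = 5.287 × 10^9 bytes = 5,287,000,000 bytes
1 MiB = 2^20 bytes = 1,048,576 bytes
5,287,000,000 / 1,048,576 = 5,042.08 MiB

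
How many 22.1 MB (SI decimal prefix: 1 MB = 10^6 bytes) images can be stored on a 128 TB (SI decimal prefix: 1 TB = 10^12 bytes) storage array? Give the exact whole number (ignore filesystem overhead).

5,791,855

Capacity: 128 TB = 128,000,000,000,000 bytes
Per item: 22.1 MB = 22,100,000 bytes
⌊128,000,000,000,000 / 22,100,000⌋ = 5,791,855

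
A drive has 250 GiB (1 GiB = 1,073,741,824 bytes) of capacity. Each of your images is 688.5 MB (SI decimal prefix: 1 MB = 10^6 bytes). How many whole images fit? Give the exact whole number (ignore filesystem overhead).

389

Capacity: 250 GiB = 268,435,456,000 bytes
Per item: 688.5 MB = 688,500,000 bytes
⌊268,435,456,000 / 688,500,000⌋ = 389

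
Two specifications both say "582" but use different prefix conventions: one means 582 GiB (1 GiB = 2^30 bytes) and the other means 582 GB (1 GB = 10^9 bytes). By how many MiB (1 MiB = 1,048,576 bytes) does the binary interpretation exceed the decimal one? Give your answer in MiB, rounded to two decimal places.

40,929.55 MiB

582 GiB = 582 × 1,073,741,824 = 624,917,741,568 bytes
582 GB = 582 × 1,000,000,000 = 582,000,000,000 bytes
difference = 42,917,741,568 bytes
42,917,741,568 / 1,048,576 = 40,929.55 MiB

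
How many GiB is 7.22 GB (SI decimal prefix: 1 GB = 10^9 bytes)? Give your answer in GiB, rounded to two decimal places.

7.22 GB = 7.22 × 10^9 bytes = 7,220,000,000 bytes
1 GiB = 2^30 bytes = 1,073,741,824 bytes
7,220,000,000 / 1,073,741,824 = 6.72 GiB

6.72 GiB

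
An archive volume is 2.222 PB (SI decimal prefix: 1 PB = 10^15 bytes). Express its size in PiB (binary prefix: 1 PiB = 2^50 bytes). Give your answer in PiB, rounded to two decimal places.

2.222 PB × 1,000,000,000,000,000 bytes/PB = 2,222,000,000,000,000 bytes
1 PiB = 2^50 bytes = 1,125,899,906,842,624 bytes
2,222,000,000,000,000 / 1,125,899,906,842,624 = 1.97 PiB

1.97 PiB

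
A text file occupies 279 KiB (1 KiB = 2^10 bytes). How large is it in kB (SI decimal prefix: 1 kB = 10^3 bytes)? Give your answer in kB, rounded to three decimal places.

279 KiB × 1,024 bytes/KiB = 285,696 bytes
1 kB = 10^3 bytes = 1,000 bytes
285,696 / 1,000 = 285.696 kB

285.696 kB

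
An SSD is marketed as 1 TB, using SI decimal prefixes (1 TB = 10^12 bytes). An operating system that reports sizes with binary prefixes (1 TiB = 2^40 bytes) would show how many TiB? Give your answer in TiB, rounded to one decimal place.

0.9 TiB

1 TB × 1,000,000,000,000 bytes/TB = 1,000,000,000,000 bytes
1 TiB = 2^40 bytes = 1,099,511,627,776 bytes
1,000,000,000,000 / 1,099,511,627,776 = 0.9 TiB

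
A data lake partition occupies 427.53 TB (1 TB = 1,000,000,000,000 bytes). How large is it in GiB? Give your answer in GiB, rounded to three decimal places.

427.53 TB = 427.53 × 10^12 bytes = 427,530,000,000,000 bytes
1 GiB = 2^30 bytes = 1,073,741,824 bytes
427,530,000,000,000 / 1,073,741,824 = 398,168.340 GiB

398,168.340 GiB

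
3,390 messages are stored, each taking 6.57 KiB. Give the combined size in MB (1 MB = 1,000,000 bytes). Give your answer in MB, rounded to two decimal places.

Total = 3,390 × 6.57 KiB = 22272.3 KiB
= 22272.3 × 1,024 bytes = 22,806,835.2 bytes
1 MB = 1,000,000 bytes
22,806,835.2 / 1,000,000 = 22.81 MB

22.81 MB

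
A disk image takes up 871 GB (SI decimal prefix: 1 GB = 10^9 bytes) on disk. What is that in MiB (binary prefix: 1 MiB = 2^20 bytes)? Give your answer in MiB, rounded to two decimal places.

871 GB = 871 × 10^9 bytes = 871,000,000,000 bytes
1 MiB = 2^20 bytes = 1,048,576 bytes
871,000,000,000 / 1,048,576 = 830,650.33 MiB

830,650.33 MiB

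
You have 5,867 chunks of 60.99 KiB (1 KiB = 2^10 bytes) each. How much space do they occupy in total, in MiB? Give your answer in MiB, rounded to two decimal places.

Total = 5,867 × 60.99 KiB = 357828.33 KiB
= 357828.33 × 1,024 bytes = 366,416,209.92 bytes
1 MiB = 1,048,576 bytes
366,416,209.92 / 1,048,576 = 349.44 MiB

349.44 MiB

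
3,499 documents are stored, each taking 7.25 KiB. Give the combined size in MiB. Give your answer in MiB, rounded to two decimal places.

Total = 3,499 × 7.25 KiB = 25367.75 KiB
= 25367.75 × 1,024 bytes = 25,976,576 bytes
1 MiB = 1,048,576 bytes
25,976,576 / 1,048,576 = 24.77 MiB

24.77 MiB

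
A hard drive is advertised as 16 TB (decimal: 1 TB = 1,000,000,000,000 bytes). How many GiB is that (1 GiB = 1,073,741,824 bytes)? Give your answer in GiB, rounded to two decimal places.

14,901.16 GiB

16 TB × 1,000,000,000,000 bytes/TB = 16,000,000,000,000 bytes
1 GiB = 1,073,741,824 bytes
16,000,000,000,000 / 1,073,741,824 = 14,901.16 GiB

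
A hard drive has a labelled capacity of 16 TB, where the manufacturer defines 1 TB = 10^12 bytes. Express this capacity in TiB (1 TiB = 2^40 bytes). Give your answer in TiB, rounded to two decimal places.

16 TB = 16 × 10^12 bytes = 16,000,000,000,000 bytes
1 TiB = 2^40 bytes = 1,099,511,627,776 bytes
16,000,000,000,000 / 1,099,511,627,776 = 14.55 TiB

14.55 TiB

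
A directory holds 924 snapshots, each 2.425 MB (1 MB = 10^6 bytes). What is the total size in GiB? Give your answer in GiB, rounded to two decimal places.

Total = 924 × 2.425 MB = 2240.7 MB
= 2240.7 × 1,000,000 bytes = 2,240,700,000 bytes
1 GiB = 1,073,741,824 bytes
2,240,700,000 / 1,073,741,824 = 2.09 GiB

2.09 GiB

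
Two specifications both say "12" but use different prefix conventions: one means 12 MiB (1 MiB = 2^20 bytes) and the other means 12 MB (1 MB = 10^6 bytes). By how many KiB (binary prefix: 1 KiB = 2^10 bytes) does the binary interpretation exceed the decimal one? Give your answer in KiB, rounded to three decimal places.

12 MiB = 12 × 1,048,576 = 12,582,912 bytes
12 MB = 12 × 1,000,000 = 12,000,000 bytes
difference = 582,912 bytes
582,912 / 1,024 = 569.250 KiB

569.250 KiB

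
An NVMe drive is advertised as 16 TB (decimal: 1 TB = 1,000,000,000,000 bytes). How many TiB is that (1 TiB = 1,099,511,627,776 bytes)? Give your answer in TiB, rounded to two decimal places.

14.55 TiB

16 TB = 16 × 10^12 bytes = 16,000,000,000,000 bytes
1 TiB = 1,099,511,627,776 bytes
16,000,000,000,000 / 1,099,511,627,776 = 14.55 TiB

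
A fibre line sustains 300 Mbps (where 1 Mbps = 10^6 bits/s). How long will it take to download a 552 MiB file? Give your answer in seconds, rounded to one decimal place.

15.4 seconds

552 MiB = 578,813,952 bytes = 4,630,511,616 bits
300 Mbps = 300,000,000 bits/s
time = 4,630,511,616 / 300,000,000 = 15.4 s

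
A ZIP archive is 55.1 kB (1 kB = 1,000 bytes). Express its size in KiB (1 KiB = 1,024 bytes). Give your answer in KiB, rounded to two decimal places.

55.1 kB = 55.1 × 10^3 bytes = 55,100 bytes
1 KiB = 1,024 bytes
55,100 / 1,024 = 53.81 KiB

53.81 KiB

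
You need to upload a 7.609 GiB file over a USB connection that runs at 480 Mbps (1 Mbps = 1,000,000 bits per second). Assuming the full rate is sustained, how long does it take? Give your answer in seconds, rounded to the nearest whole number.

136 seconds

7.609 GiB = 8,170,101,538.816 bytes = 65,360,812,310.528 bits
480 Mbps = 480,000,000 bits/s
time = 65,360,812,310.528 / 480,000,000 = 136 s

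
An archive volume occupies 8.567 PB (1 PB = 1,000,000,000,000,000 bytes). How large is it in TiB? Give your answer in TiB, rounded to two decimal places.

7,791.64 TiB

8.567 PB = 8.567 × 10^15 bytes = 8,567,000,000,000,000 bytes
1 TiB = 2^40 bytes = 1,099,511,627,776 bytes
8,567,000,000,000,000 / 1,099,511,627,776 = 7,791.64 TiB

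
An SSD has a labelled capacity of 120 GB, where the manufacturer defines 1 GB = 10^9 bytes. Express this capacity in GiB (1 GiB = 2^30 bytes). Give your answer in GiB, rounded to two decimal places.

111.76 GiB

120 GB = 120 × 10^9 bytes = 120,000,000,000 bytes
1 GiB = 1,073,741,824 bytes
120,000,000,000 / 1,073,741,824 = 111.76 GiB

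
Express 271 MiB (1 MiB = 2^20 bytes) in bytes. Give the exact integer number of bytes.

271 × 1,048,576 = 284,164,096 bytes  (1 MiB = 2^20 bytes)

284,164,096 bytes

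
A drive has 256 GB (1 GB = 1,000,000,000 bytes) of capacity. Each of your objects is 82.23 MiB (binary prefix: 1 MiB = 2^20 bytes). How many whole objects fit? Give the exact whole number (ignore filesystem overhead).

2,968

Capacity: 256 GB = 256,000,000,000 bytes
Per item: 82.23 MiB = 86,224,404.48 bytes
⌊256,000,000,000 / 86,224,404.48⌋ = 2,968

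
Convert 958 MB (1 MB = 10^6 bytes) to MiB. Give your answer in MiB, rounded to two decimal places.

913.62 MiB

958 MB × 1,000,000 bytes/MB = 958,000,000 bytes
1 MiB = 2^20 bytes = 1,048,576 bytes
958,000,000 / 1,048,576 = 913.62 MiB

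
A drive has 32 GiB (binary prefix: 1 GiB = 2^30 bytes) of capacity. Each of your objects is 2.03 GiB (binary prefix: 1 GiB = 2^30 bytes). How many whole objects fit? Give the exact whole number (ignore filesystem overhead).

15

Capacity: 32 GiB = 34,359,738,368 bytes
Per item: 2.03 GiB = 2,179,695,902.72 bytes
⌊34,359,738,368 / 2,179,695,902.72⌋ = 15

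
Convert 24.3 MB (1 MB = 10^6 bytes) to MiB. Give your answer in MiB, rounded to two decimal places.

24.3 MB × 1,000,000 bytes/MB = 24,300,000 bytes
1 MiB = 1,048,576 bytes
24,300,000 / 1,048,576 = 23.17 MiB

23.17 MiB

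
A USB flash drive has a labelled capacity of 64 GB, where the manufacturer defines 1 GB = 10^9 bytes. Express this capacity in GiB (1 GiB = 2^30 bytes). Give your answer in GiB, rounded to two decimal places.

64 GB = 64 × 10^9 bytes = 64,000,000,000 bytes
1 GiB = 1,073,741,824 bytes
64,000,000,000 / 1,073,741,824 = 59.60 GiB

59.60 GiB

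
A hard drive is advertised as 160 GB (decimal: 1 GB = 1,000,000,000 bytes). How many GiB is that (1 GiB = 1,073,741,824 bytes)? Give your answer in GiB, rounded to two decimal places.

160 GB = 160 × 10^9 bytes = 160,000,000,000 bytes
1 GiB = 1,073,741,824 bytes
160,000,000,000 / 1,073,741,824 = 149.01 GiB

149.01 GiB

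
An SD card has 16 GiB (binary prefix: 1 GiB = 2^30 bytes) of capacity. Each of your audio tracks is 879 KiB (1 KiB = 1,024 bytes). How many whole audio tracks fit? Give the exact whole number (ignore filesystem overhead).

19,086

Capacity: 16 GiB = 17,179,869,184 bytes
Per item: 879 KiB = 900,096 bytes
⌊17,179,869,184 / 900,096⌋ = 19,086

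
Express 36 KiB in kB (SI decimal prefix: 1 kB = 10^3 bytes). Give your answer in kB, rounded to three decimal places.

36 KiB = 36 × 2^10 bytes = 36,864 bytes
1 kB = 10^3 bytes = 1,000 bytes
36,864 / 1,000 = 36.864 kB

36.864 kB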